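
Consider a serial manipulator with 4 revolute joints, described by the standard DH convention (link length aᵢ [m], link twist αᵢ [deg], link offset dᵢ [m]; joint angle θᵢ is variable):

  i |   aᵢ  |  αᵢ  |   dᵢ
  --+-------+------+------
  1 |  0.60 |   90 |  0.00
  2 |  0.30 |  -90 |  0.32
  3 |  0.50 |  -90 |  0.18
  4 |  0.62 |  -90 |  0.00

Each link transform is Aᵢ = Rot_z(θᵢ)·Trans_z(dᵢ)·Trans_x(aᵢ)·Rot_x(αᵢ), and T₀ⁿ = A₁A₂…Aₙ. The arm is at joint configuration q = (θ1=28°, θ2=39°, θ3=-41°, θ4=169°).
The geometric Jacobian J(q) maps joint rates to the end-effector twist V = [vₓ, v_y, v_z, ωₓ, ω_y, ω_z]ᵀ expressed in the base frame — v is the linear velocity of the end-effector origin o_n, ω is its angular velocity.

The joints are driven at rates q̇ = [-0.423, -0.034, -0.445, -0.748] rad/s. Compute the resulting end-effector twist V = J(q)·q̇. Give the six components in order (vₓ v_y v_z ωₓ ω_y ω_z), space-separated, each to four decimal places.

0.3884 -0.1679 -0.2962 0.1596 -0.5160 -1.0777

o_n = [0.7619, 0.1234, 0.1852]
J₁: ẑ×o_n = [-0.1234, 0.7619, 0.0000], ω = ẑ
J2: z=[0.4695, -0.8829, 0.0000] o=[0.5298, 0.2817, 0.0000] → [-0.1635, -0.0869, 0.1306, 0.4695, -0.8829, 0.0000]
J3: z=[-0.5557, -0.2954, 0.7771] o=[0.8859, 0.1086, 0.1888] → [-0.0104, -0.0984, -0.0448, -0.5557, -0.2954, 0.7771]
J4: z=[0.0959, 0.9057, 0.4129] o=[1.1988, -0.0965, 0.5662] → [-0.4359, -0.1439, 0.4168, 0.0959, 0.9057, 0.4129]
V = J·q̇ = [0.3884, -0.1679, -0.2962, 0.1596, -0.5160, -1.0777]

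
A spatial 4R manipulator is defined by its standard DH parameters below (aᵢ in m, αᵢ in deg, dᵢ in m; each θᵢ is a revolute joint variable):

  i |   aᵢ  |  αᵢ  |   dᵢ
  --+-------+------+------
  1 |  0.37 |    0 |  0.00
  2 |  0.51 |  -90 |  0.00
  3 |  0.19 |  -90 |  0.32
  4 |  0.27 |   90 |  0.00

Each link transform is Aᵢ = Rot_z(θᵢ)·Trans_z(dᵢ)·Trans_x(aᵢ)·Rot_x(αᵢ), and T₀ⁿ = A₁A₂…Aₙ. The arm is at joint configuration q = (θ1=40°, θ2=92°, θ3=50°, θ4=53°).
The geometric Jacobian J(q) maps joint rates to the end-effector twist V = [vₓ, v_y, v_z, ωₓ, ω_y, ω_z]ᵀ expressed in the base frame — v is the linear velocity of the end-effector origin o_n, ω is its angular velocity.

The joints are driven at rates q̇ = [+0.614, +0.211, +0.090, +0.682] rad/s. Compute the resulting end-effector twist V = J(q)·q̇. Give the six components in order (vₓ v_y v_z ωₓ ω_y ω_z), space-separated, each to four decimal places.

-0.3781 -0.3107 0.0923 0.2827 -0.4485 0.3866

o_n = [-0.2870, 0.7154, -0.2700]
J₁: ẑ×o_n = [-0.7154, -0.2870, 0.0000], ω = ẑ
J2: z=[0.0000, 0.0000, 1.0000] o=[0.2834, 0.2378, 0.0000] → [-0.4775, -0.5704, 0.0000, 0.0000, 0.0000, 1.0000]
J3: z=[-0.7431, -0.6691, 0.0000] o=[-0.0578, 0.6168, 0.0000] → [0.1807, -0.2007, -0.2266, -0.7431, -0.6691, 0.0000]
J4: z=[0.5126, -0.5693, -0.6428] o=[-0.3773, 0.4935, -0.1455] → [0.2135, 0.0057, 0.1652, 0.5126, -0.5693, -0.6428]
V = J·q̇ = [-0.3781, -0.3107, 0.0923, 0.2827, -0.4485, 0.3866]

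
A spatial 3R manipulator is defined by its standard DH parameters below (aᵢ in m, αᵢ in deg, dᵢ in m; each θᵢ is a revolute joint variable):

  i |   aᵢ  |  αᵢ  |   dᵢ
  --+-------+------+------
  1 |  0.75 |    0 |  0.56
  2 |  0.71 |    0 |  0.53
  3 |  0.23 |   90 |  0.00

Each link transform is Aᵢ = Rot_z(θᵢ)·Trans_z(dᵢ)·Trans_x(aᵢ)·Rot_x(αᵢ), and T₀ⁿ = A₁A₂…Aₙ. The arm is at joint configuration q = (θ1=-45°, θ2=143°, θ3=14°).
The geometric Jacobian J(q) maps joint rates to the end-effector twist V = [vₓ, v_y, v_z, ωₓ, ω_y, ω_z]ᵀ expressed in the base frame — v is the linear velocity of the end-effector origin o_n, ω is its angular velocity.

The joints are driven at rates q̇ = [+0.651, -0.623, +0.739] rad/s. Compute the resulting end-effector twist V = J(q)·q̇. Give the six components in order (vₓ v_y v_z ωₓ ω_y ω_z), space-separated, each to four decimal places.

o_n = [0.3454, 0.3860, 1.0900]
J₁: ẑ×o_n = [-0.3860, 0.3454, 0.0000], ω = ẑ
J2: z=[0.0000, 0.0000, 1.0000] o=[0.5303, -0.5303, 0.5600] → [-0.9163, -0.1850, 0.0000, 0.0000, 0.0000, 1.0000]
J3: z=[0.0000, 0.0000, 1.0000] o=[0.4315, 0.1728, 1.0900] → [-0.2133, -0.0862, 0.0000, 0.0000, 0.0000, 1.0000]
V = J·q̇ = [0.1620, 0.2764, 0.0000, 0.0000, 0.0000, 0.7670]

0.1620 0.2764 0.0000 0.0000 0.0000 0.7670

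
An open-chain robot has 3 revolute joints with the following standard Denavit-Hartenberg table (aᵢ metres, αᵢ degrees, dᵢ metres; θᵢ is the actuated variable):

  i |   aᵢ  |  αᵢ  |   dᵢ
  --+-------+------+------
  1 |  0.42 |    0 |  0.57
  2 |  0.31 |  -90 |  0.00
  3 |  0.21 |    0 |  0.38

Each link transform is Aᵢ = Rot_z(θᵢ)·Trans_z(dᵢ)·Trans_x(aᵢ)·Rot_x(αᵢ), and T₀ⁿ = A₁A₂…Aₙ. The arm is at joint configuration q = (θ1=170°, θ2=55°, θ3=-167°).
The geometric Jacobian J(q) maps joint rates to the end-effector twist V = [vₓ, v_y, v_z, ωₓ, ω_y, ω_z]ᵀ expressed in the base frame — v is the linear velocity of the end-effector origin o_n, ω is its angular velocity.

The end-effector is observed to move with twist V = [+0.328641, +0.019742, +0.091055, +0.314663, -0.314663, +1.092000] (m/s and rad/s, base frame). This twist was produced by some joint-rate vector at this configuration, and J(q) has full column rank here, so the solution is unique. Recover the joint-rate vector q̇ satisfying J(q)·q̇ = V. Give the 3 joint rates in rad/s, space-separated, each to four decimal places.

o_n = [-0.2194, -0.2703, 0.6172]
J₁: ẑ×o_n = [0.2703, -0.2194, 0.0000], ω = ẑ
J2: z=[0.0000, 0.0000, 1.0000] o=[-0.4136, 0.0729, 0.5700] → [0.3432, 0.1942, -0.0000, 0.0000, 0.0000, 1.0000]
J3: z=[0.7071, -0.7071, 0.0000] o=[-0.6328, -0.1463, 0.5700] → [-0.0334, -0.0334, 0.2046, 0.7071, -0.7071, 0.0000]
q̇ = J⁺·V = [0.4290, 0.6630, 0.4450]

0.4290 0.6630 0.4450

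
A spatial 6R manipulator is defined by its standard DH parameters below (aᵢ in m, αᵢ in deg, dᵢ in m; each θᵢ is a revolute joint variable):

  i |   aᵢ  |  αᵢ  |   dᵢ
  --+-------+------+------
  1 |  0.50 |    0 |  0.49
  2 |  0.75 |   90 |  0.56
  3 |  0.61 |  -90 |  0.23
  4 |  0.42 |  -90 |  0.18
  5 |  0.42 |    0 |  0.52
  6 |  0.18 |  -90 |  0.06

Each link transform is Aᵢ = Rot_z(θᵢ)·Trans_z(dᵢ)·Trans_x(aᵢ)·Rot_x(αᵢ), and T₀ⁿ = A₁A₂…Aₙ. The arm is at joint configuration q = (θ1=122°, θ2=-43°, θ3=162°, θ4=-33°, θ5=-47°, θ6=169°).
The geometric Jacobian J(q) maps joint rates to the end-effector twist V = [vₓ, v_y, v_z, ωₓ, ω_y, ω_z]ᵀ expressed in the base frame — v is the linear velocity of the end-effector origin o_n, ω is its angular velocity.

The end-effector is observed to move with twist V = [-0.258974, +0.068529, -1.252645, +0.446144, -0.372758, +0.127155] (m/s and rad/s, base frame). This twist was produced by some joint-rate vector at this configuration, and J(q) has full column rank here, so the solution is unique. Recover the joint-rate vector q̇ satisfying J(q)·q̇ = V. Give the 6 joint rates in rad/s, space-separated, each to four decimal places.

0.3910 0.2390 0.6810 0.5650 -0.5600 0.7650

o_n = [-0.3276, -0.2986, 1.1763]
J₁: ẑ×o_n = [0.2986, -0.3276, 0.0000], ω = ẑ
J2: z=[0.0000, 0.0000, 1.0000] o=[-0.2650, 0.4240, 0.4900] → [0.7227, -0.0627, 0.0000, 0.0000, 0.0000, 1.0000]
J3: z=[0.9816, -0.1908, 0.0000] o=[-0.1219, 1.1602, 1.0500] → [-0.0241, -0.1240, -1.4713, 0.9816, -0.1908, 0.0000]
J4: z=[-0.0590, -0.3033, -0.9511] o=[-0.0068, 0.5469, 1.2385] → [-0.7853, 0.3015, -0.0475, -0.0590, -0.3033, -0.9511]
J5: z=[-0.9221, -0.3484, 0.1683] o=[0.1432, 0.1198, 1.1762] → [0.0704, -0.0791, 0.2217, -0.9221, -0.3484, 0.1683]
J6: z=[-0.9221, -0.3484, 0.1683] o=[-0.2448, -0.4086, 1.0458] → [-0.0640, 0.1064, -0.1303, -0.9221, -0.3484, 0.1683]
q̇ = J⁺·V = [0.3910, 0.2390, 0.6810, 0.5650, -0.5600, 0.7650]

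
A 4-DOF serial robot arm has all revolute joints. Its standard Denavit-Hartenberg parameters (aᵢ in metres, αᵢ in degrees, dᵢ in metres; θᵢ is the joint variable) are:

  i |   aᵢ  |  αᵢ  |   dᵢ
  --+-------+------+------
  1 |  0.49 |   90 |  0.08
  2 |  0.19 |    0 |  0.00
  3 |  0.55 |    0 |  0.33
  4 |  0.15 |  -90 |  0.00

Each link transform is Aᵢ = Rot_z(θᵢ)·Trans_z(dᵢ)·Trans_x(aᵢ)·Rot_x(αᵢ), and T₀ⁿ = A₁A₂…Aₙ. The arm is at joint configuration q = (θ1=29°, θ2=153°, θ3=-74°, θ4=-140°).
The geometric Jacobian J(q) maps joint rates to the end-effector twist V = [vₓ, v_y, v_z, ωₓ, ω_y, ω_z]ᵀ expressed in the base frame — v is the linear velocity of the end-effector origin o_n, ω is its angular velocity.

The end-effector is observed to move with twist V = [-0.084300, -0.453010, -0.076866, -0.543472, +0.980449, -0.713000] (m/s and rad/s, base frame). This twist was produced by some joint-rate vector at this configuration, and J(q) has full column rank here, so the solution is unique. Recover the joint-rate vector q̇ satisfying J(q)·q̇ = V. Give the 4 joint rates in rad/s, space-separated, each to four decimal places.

-0.7130 -0.1180 -0.0280 -0.9750

o_n = [0.5959, -0.0470, 0.5750]
J₁: ẑ×o_n = [0.0470, 0.5959, -0.0000], ω = ẑ
J2: z=[0.4848, -0.8746, 0.0000] o=[0.4286, 0.2376, 0.0800] → [-0.4329, -0.2400, 0.0084, 0.4848, -0.8746, 0.0000]
J3: z=[0.4848, -0.8746, 0.0000] o=[0.2805, 0.1555, 0.1663] → [-0.3575, -0.1981, 0.1777, 0.4848, -0.8746, 0.0000]
J4: z=[0.4848, -0.8746, 0.0000] o=[0.5323, -0.0823, 0.7062] → [0.1147, 0.0636, 0.0727, 0.4848, -0.8746, 0.0000]
q̇ = J⁺·V = [-0.7130, -0.1180, -0.0280, -0.9750]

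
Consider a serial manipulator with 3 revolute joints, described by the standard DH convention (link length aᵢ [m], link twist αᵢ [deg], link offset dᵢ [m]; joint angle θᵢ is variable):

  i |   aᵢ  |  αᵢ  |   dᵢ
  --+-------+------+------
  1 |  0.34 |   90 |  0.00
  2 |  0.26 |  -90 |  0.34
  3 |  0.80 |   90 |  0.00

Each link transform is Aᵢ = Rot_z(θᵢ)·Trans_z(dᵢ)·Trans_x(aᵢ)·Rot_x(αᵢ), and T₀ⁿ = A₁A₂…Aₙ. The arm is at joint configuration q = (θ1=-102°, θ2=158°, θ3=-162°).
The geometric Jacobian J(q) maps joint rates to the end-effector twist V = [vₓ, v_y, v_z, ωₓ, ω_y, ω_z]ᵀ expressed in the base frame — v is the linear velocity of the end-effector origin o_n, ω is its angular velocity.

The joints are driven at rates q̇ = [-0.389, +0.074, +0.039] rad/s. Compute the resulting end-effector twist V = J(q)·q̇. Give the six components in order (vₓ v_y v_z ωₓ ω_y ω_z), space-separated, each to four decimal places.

-0.2886 0.2898 0.0380 -0.0693 0.0297 -0.4252

o_n = [-0.7416, -0.6647, -0.1876]
J₁: ẑ×o_n = [0.6647, -0.7416, 0.0000], ω = ẑ
J2: z=[-0.9781, 0.2079, 0.0000] o=[-0.0707, -0.3326, 0.0000] → [-0.0390, -0.1835, 0.4644, -0.9781, 0.2079, 0.0000]
J3: z=[0.0779, 0.3664, -0.9272] o=[-0.3531, -0.0261, 0.0974] → [-0.6966, 0.3824, 0.0926, 0.0779, 0.3664, -0.9272]
V = J·q̇ = [-0.2886, 0.2898, 0.0380, -0.0693, 0.0297, -0.4252]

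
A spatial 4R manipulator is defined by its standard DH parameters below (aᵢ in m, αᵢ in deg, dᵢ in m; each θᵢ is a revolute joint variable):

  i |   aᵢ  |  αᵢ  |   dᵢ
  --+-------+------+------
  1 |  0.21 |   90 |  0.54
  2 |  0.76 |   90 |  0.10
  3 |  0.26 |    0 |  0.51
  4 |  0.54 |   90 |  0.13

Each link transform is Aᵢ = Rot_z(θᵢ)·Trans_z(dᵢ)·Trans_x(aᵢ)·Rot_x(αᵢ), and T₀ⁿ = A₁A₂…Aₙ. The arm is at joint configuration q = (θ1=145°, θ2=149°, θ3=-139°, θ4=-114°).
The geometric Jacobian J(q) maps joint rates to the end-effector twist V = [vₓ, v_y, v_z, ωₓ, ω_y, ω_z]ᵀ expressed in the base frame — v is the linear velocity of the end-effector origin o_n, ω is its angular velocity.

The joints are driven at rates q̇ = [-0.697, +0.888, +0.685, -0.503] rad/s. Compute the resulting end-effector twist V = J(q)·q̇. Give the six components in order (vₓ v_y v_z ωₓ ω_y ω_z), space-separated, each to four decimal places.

0.8048 -0.5996 -0.0045 0.4326 0.7812 -0.5410

o_n = [0.0987, 0.4752, 1.2976]
J₁: ẑ×o_n = [-0.4752, 0.0987, 0.0000], ω = ẑ
J2: z=[0.5736, 0.8192, 0.0000] o=[-0.1720, 0.1205, 0.5400] → [0.6206, -0.4346, -0.0183, 0.5736, 0.8192, 0.0000]
J3: z=[-0.4219, 0.2954, 0.8572] o=[0.4190, -0.1713, 0.9314] → [-0.4459, -0.1200, -0.1781, -0.4219, 0.2954, 0.8572]
J4: z=[-0.4219, 0.2954, 0.8572] o=[-0.0318, -0.0639, 1.2675] → [-0.4532, 0.1246, -0.2660, -0.4219, 0.2954, 0.8572]
V = J·q̇ = [0.8048, -0.5996, -0.0045, 0.4326, 0.7812, -0.5410]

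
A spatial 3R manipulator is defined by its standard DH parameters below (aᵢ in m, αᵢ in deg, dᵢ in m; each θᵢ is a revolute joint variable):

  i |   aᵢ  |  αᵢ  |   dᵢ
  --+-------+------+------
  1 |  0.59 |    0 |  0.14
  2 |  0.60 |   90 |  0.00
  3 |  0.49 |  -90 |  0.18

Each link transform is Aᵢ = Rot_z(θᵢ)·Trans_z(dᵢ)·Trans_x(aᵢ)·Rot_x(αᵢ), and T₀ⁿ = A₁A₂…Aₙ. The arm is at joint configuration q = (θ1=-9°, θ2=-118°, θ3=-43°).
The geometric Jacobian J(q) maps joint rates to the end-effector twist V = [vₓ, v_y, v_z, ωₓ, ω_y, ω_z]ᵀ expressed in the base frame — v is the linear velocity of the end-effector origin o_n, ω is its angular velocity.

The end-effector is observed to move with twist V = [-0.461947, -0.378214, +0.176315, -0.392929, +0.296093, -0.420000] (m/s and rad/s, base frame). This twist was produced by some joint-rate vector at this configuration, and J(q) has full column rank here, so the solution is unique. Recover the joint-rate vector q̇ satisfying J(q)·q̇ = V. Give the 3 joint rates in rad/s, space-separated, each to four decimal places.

-0.9430 0.5230 0.4920

o_n = [-0.1378, -0.7494, -0.1942]
J₁: ẑ×o_n = [0.7494, -0.1378, 0.0000], ω = ẑ
J2: z=[0.0000, 0.0000, 1.0000] o=[0.5827, -0.0923, 0.1400] → [0.6571, -0.7205, 0.0000, 0.0000, 0.0000, 1.0000]
J3: z=[-0.7986, 0.6018, 0.0000] o=[0.2216, -0.5715, 0.1400] → [-0.2011, -0.2669, 0.3584, -0.7986, 0.6018, 0.0000]
q̇ = J⁺·V = [-0.9430, 0.5230, 0.4920]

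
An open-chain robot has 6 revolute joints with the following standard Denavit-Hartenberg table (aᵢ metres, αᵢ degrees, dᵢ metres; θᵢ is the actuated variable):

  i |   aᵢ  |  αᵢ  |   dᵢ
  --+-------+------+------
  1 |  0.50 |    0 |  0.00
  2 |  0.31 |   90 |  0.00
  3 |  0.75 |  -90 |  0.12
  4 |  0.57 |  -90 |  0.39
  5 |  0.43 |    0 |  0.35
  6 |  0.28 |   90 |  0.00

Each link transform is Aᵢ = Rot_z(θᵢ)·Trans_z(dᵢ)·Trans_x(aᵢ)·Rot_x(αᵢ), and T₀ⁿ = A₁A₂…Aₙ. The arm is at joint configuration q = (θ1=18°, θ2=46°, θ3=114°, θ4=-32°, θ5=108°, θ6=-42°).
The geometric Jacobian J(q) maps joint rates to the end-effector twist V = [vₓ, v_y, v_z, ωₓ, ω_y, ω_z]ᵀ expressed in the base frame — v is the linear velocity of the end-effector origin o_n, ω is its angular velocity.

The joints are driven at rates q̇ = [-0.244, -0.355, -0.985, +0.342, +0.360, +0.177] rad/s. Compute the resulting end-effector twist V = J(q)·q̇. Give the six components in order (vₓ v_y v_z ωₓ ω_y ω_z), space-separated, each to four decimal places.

o_n = [0.5749, 0.0954, 1.3932]
J₁: ẑ×o_n = [-0.0954, 0.5749, 0.0000], ω = ẑ
J2: z=[0.0000, 0.0000, 1.0000] o=[0.4755, 0.1545, 0.0000] → [0.0591, 0.0993, -0.0000, 0.0000, 0.0000, 1.0000]
J3: z=[0.8988, -0.4384, 0.0000] o=[0.6114, 0.4331, 0.0000] → [-0.6108, -1.2522, -0.3196, 0.8988, -0.4384, 0.0000]
J4: z=[-0.4005, -0.8211, -0.4067] o=[0.5856, 0.1064, 0.6852] → [-0.5858, 0.2879, -0.0044, -0.4005, -0.8211, -0.4067]
J5: z=[-0.8567, 0.1780, 0.4841] o=[0.6147, -0.5230, 0.9681] → [-0.2237, 0.3449, -0.5227, -0.8567, 0.1780, 0.4841]
J6: z=[-0.8567, 0.1780, 0.4841] o=[0.4354, -0.0528, 1.2010] → [-0.0375, 0.2322, -0.1518, -0.8567, 0.1780, 0.4841]
V = J·q̇ = [0.3164, 1.3217, 0.0982, -1.4823, 0.2466, -0.4781]

0.3164 1.3217 0.0982 -1.4823 0.2466 -0.4781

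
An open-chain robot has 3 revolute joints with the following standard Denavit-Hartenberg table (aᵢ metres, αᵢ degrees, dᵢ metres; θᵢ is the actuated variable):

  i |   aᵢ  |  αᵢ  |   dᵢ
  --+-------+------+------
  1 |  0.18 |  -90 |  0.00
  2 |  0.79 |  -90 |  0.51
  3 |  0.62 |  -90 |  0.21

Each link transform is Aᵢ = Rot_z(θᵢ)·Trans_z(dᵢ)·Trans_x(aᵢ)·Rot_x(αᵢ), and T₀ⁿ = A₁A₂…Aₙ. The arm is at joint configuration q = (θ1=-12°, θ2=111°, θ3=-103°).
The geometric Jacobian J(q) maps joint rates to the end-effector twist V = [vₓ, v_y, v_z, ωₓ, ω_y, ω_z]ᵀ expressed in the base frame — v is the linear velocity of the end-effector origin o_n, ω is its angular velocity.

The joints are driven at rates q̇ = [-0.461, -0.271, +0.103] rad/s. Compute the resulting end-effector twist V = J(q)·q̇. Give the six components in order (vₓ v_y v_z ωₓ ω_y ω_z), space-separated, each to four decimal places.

o_n = [-0.0121, 1.1416, -0.5321]
J₁: ẑ×o_n = [-1.1416, -0.0121, 0.0000], ω = ẑ
J2: z=[0.2079, 0.9781, 0.0000] o=[0.1761, -0.0374, 0.0000] → [-0.5204, 0.1106, 0.4292, 0.2079, 0.9781, 0.0000]
J3: z=[-0.9132, 0.1941, 0.3584] o=[0.0052, 0.5203, -0.7375] → [-0.1828, 0.1814, -0.5640, -0.9132, 0.1941, 0.3584]
V = J·q̇ = [0.6485, -0.0057, -0.1744, -0.1504, -0.2451, -0.4241]

0.6485 -0.0057 -0.1744 -0.1504 -0.2451 -0.4241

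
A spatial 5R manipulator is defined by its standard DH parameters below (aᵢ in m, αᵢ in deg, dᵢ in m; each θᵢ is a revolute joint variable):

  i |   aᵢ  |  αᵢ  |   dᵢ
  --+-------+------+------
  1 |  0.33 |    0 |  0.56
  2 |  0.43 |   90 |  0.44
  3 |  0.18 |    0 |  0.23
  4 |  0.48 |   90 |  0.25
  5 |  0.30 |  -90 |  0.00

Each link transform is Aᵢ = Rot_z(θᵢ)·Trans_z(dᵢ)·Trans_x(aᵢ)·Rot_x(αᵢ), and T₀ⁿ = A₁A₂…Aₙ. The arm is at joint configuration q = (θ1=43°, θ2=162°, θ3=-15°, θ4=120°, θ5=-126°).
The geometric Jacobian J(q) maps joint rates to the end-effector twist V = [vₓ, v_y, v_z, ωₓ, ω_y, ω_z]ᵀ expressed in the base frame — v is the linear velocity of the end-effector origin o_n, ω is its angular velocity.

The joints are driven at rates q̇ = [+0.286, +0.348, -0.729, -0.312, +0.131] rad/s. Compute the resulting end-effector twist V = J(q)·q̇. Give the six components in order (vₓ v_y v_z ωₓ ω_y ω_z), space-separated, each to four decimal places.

o_n = [-0.3350, 0.2181, 1.2467]
J₁: ẑ×o_n = [-0.2181, -0.3350, 0.0000], ω = ẑ
J2: z=[0.0000, 0.0000, 1.0000] o=[0.2413, 0.2251, 0.5600] → [0.0069, -0.5763, 0.0000, 0.0000, 0.0000, 1.0000]
J3: z=[-0.4226, 0.9063, 0.0000] o=[-0.1484, 0.0433, 1.0000] → [0.2236, 0.1043, 0.0953, -0.4226, 0.9063, 0.0000]
J4: z=[-0.4226, 0.9063, 0.0000] o=[-0.4031, 0.1783, 0.9534] → [0.2658, 0.1240, -0.0786, -0.4226, 0.9063, 0.0000]
J5: z=[-0.8754, -0.4082, 0.2588] o=[-0.3962, 0.4574, 1.4171] → [0.1315, -0.1333, 0.2344, -0.8754, -0.4082, 0.2588]
V = J·q̇ = [-0.2887, -0.4285, -0.0142, 0.3253, -0.9969, 0.6679]

-0.2887 -0.4285 -0.0142 0.3253 -0.9969 0.6679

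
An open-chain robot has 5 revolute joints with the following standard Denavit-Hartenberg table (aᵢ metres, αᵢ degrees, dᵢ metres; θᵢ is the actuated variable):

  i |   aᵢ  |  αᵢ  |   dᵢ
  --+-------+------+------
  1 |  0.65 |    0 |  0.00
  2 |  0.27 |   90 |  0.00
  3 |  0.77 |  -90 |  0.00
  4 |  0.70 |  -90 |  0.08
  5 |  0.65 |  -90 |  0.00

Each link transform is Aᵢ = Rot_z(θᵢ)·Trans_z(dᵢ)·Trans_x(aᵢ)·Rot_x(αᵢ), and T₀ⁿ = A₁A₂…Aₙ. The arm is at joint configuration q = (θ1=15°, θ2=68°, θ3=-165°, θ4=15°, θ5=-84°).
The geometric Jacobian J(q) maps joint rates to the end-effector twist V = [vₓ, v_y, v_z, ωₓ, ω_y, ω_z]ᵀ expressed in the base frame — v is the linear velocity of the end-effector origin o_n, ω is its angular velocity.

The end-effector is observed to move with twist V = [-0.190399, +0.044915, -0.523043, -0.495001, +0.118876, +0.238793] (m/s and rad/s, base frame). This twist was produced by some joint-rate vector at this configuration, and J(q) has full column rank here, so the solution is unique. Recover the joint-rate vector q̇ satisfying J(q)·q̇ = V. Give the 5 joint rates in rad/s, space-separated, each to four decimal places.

o_n = [0.3084, -0.8023, -1.0930]
J₁: ẑ×o_n = [0.8023, 0.3084, -0.0000], ω = ẑ
J2: z=[0.0000, 0.0000, 1.0000] o=[0.6279, 0.1682, 0.0000] → [0.9706, -0.3194, 0.0000, 0.0000, 0.0000, 1.0000]
J3: z=[0.9925, -0.1219, 0.0000] o=[0.6608, 0.4362, 0.0000] → [0.1332, 1.0848, -1.2722, 0.9925, -0.1219, 0.0000]
J4: z=[0.0315, 0.2569, -0.9659] o=[0.5701, -0.3020, -0.1993] → [-0.7129, 0.2810, 0.0514, 0.0315, 0.2569, -0.9659]
J5: z=[-0.9283, 0.3659, 0.0670] o=[0.3132, -0.9076, -0.4516] → [-0.2417, -0.5957, -0.0960, -0.9283, 0.3659, 0.0670]
q̇ = J⁺·V = [0.3940, -0.7970, 0.3220, -0.6050, 0.8570]

0.3940 -0.7970 0.3220 -0.6050 0.8570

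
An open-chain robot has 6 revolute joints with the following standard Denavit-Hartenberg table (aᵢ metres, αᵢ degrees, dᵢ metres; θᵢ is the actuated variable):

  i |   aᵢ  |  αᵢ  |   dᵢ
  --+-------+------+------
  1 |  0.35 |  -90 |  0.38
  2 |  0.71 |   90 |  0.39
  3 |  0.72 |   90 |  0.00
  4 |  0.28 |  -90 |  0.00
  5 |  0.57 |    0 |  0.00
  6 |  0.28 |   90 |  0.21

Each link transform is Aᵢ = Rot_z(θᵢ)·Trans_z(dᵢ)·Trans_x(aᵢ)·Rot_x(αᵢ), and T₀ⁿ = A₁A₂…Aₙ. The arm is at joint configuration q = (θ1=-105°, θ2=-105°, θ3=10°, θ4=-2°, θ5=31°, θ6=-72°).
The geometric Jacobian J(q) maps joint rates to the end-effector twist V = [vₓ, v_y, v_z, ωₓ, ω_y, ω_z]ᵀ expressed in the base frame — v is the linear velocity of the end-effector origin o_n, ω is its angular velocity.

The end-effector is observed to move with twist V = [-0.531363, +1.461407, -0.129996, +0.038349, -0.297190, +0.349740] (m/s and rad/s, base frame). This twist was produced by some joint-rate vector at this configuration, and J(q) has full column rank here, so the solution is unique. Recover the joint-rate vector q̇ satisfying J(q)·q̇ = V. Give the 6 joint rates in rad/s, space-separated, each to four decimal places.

0.4210 -0.7660 -0.6610 -0.8910 0.6120 -0.2000

o_n = [0.8797, 0.2131, 2.6253]
J₁: ẑ×o_n = [-0.2131, 0.8797, 0.0000], ω = ẑ
J2: z=[0.9659, -0.2588, 0.0000] o=[-0.0906, -0.3381, 0.3800] → [-0.5811, -2.1688, 0.7835, 0.9659, -0.2588, 0.0000]
J3: z=[0.2500, 0.9330, -0.2588] o=[0.3337, -0.2615, 1.0658] → [1.5779, -0.5312, -0.3908, 0.2500, 0.9330, -0.2588]
J4: z=[-0.9396, 0.2983, 0.1677] o=[0.5020, -0.1166, 1.7507] → [0.2056, 0.8852, -0.4225, -0.9396, 0.2983, 0.1677]
J5: z=[0.2580, 0.9395, -0.2255] o=[0.5649, -0.0694, 2.0194] → [0.6329, -0.2273, -0.2228, 0.2580, 0.9395, -0.2255]
J6: z=[0.2580, 0.9395, -0.2255] o=[0.9506, -0.0746, 2.4391] → [0.2399, -0.0321, 0.1408, 0.2580, 0.9395, -0.2255]
q̇ = J⁺·V = [0.4210, -0.7660, -0.6610, -0.8910, 0.6120, -0.2000]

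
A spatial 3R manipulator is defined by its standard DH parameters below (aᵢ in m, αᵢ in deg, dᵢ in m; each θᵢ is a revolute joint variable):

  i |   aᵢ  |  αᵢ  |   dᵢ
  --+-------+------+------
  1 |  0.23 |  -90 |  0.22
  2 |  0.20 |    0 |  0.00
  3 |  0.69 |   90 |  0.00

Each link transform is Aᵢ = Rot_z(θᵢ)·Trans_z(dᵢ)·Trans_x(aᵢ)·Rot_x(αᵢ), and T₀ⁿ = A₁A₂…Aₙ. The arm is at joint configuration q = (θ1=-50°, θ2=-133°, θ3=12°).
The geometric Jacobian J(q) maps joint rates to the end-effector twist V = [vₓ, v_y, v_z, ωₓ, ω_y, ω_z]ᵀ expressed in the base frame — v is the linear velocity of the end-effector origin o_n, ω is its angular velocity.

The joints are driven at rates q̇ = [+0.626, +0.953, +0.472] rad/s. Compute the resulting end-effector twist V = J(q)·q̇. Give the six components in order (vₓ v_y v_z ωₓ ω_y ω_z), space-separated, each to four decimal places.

0.5058 -0.8577 0.6364 1.0916 0.9160 0.6260

o_n = [-0.1683, 0.2005, 0.9577]
J₁: ẑ×o_n = [-0.2005, -0.1683, 0.0000], ω = ẑ
J2: z=[0.7660, 0.6428, 0.0000] o=[0.1478, -0.1762, 0.2200] → [0.4742, -0.5651, 0.4918, 0.7660, 0.6428, 0.0000]
J3: z=[0.7660, 0.6428, 0.0000] o=[0.0602, -0.0717, 0.3663] → [0.3802, -0.4531, 0.3554, 0.7660, 0.6428, 0.0000]
V = J·q̇ = [0.5058, -0.8577, 0.6364, 1.0916, 0.9160, 0.6260]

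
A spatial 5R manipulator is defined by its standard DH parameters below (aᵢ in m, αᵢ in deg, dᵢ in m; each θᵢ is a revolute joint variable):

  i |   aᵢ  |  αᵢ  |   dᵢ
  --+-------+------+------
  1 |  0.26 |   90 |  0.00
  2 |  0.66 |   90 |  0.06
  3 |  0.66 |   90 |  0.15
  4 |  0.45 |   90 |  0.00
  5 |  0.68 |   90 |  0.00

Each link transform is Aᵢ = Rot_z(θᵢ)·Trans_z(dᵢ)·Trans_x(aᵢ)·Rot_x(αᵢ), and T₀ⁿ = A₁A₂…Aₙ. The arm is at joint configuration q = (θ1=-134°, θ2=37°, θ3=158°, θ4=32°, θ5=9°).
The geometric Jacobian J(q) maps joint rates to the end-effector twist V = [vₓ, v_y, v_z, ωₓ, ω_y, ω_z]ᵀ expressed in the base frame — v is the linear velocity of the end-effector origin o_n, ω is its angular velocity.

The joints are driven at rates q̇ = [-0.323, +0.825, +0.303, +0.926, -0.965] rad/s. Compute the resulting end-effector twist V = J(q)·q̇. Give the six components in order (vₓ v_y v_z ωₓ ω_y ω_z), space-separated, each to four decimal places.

o_n = [-0.5996, 0.4763, -1.0723]
J₁: ẑ×o_n = [-0.4763, -0.5996, 0.0000], ω = ẑ
J2: z=[-0.7193, 0.6947, 0.0000] o=[-0.1806, -0.1870, 0.0000] → [-0.7449, -0.7714, -0.1862, -0.7193, 0.6947, 0.0000]
J3: z=[-0.4181, -0.4329, -0.7986] o=[-0.5899, -0.5245, 0.3972] → [1.4355, -0.6066, -0.4226, -0.4181, -0.4329, -0.7986]
J4: z=[-0.8748, 0.4289, 0.2254] o=[-0.4910, -0.0661, -0.0909] → [-0.5432, -0.8830, -0.4280, -0.8748, 0.4289, 0.2254]
J5: z=[0.4843, 0.7873, 0.3816] o=[-0.4972, 0.1332, -0.4943] → [-0.5861, 0.2409, 0.2468, 0.4843, 0.7873, 0.3816]
V = J·q̇ = [0.0368, -1.6767, -0.9161, -1.9975, 0.0793, -0.7245]

0.0368 -1.6767 -0.9161 -1.9975 0.0793 -0.7245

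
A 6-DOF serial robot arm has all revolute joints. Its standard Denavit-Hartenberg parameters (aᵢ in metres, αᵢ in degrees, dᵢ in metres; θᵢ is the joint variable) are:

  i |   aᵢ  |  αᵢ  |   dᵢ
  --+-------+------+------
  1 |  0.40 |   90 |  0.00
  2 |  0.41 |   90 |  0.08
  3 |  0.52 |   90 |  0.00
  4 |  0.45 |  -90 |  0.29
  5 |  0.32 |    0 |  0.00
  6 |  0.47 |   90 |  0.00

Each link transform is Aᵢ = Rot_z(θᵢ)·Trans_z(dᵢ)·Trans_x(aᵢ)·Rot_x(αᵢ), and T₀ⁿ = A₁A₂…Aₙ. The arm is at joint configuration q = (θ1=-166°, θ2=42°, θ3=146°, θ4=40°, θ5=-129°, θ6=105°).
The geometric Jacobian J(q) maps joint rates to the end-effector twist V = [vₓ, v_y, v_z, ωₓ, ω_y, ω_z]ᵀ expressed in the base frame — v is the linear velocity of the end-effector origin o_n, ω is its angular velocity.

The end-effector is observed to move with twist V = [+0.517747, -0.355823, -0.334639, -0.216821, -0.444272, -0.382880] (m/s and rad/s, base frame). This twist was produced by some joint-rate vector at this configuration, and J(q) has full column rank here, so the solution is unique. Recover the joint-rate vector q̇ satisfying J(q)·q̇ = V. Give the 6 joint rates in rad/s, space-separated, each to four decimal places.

0.4220 0.3800 0.6040 -0.7980 -0.1420 0.4120

o_n = [-0.9460, 1.0692, -0.3530]
J₁: ẑ×o_n = [-1.0692, -0.9460, 0.0000], ω = ẑ
J2: z=[-0.2419, 0.9703, 0.0000] o=[-0.3881, -0.0968, 0.0000] → [-0.3425, -0.0854, 0.2592, -0.2419, 0.9703, 0.0000]
J3: z=[-0.6493, -0.1619, -0.7431] o=[-0.7031, -0.0929, 0.2743] → [0.9651, -0.2268, -0.7938, -0.6493, -0.1619, -0.7431]
J4: z=[-0.6038, 0.7039, 0.3742] o=[-0.4626, 0.2668, -0.0141] → [-0.5388, -0.3855, -0.1442, -0.6038, 0.7039, 0.3742]
J5: z=[-0.7947, -0.5686, -0.2127] o=[-0.6661, 0.6625, -0.3118] → [0.1099, 0.0268, -0.4823, -0.7947, -0.5686, -0.2127]
J6: z=[-0.7947, -0.5686, -0.2127] o=[-0.8035, 0.7518, -0.0370] → [0.2472, -0.2208, -0.3332, -0.7947, -0.5686, -0.2127]
q̇ = J⁺·V = [0.4220, 0.3800, 0.6040, -0.7980, -0.1420, 0.4120]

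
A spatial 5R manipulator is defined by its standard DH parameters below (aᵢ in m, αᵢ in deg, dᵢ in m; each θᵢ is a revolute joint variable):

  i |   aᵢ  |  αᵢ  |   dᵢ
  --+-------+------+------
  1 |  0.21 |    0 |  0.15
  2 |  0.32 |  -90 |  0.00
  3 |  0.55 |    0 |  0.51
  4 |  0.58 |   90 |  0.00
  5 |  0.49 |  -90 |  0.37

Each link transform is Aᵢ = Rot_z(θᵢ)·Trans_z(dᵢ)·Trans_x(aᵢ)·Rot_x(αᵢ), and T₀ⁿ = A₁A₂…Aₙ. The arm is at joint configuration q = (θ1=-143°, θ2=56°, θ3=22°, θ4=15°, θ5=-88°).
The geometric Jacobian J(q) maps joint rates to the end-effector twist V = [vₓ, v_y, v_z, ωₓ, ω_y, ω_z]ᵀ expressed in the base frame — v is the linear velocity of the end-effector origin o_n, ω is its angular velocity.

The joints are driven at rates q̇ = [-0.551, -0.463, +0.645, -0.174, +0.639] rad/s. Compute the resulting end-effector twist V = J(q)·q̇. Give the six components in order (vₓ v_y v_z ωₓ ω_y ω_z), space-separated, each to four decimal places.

o_n = [-0.0674, -1.6527, -0.1199]
J₁: ẑ×o_n = [1.6527, -0.0674, 0.0000], ω = ẑ
J2: z=[0.0000, 0.0000, 1.0000] o=[-0.1677, -0.1264, 0.1500] → [1.5263, 0.1003, -0.0000, 0.0000, 0.0000, 1.0000]
J3: z=[0.9986, 0.0523, 0.0000] o=[-0.1510, -0.4459, 0.1500] → [-0.0141, 0.2695, -1.2095, 0.9986, 0.0523, 0.0000]
J4: z=[0.9986, 0.0523, 0.0000] o=[0.3850, -0.9285, -0.0560] → [-0.0033, 0.0638, -0.6995, 0.9986, 0.0523, 0.0000]
J5: z=[0.0315, -0.6010, 0.7986] o=[0.4093, -1.3911, -0.4051] → [0.0375, -0.3897, -0.2947, 0.0315, -0.6010, 0.7986]
V = J·q̇ = [-1.6019, -0.0956, -0.8467, 0.4905, -0.3594, -0.5037]

-1.6019 -0.0956 -0.8467 0.4905 -0.3594 -0.5037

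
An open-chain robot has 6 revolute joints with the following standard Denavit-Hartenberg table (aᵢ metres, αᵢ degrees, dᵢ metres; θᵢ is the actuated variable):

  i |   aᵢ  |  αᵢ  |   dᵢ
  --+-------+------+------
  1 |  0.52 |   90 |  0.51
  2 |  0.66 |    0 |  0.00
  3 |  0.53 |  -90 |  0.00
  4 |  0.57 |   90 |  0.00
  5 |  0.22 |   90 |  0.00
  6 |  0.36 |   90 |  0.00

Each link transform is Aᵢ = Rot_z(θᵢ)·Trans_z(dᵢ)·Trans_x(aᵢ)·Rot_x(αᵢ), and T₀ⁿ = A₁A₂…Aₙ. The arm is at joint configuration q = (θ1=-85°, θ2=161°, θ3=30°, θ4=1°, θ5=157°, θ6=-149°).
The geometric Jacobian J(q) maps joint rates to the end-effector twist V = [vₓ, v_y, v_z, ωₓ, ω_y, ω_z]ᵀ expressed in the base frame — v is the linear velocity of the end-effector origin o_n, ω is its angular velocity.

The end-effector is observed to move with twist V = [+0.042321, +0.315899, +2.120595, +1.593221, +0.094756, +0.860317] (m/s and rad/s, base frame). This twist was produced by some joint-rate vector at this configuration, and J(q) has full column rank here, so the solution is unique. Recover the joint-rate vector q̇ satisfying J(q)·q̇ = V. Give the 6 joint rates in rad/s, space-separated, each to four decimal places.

-0.5930 -0.6190 -0.8580 -0.6670 -0.1240 -0.8160

o_n = [0.0856, 1.2795, 0.5340]
J₁: ẑ×o_n = [-1.2795, 0.0856, 0.0000], ω = ẑ
J2: z=[-0.9962, -0.0872, 0.0000] o=[0.0453, -0.5180, 0.5100] → [-0.0021, 0.0239, -1.7872, -0.9962, -0.0872, 0.0000]
J3: z=[-0.9962, -0.0872, 0.0000] o=[-0.0091, 0.1036, 0.7249] → [0.0166, -0.1901, -1.1632, -0.9962, -0.0872, 0.0000]
J4: z=[0.0166, -0.1901, -0.9816] o=[-0.0544, 0.6219, 0.6237] → [0.6626, -0.1359, 0.0375, 0.0166, -0.1901, -0.9816]
J5: z=[-0.9975, -0.0701, -0.0033] o=[-0.0933, 1.1801, 0.5150] → [-0.0010, 0.0184, -0.0866, -0.9975, -0.0701, -0.0033]
J6: z=[-0.0113, 0.2077, -0.9781] o=[-0.0780, 0.9655, 0.4693] → [0.3207, -0.1593, -0.0375, -0.0113, 0.2077, -0.9781]
q̇ = J⁺·V = [-0.5930, -0.6190, -0.8580, -0.6670, -0.1240, -0.8160]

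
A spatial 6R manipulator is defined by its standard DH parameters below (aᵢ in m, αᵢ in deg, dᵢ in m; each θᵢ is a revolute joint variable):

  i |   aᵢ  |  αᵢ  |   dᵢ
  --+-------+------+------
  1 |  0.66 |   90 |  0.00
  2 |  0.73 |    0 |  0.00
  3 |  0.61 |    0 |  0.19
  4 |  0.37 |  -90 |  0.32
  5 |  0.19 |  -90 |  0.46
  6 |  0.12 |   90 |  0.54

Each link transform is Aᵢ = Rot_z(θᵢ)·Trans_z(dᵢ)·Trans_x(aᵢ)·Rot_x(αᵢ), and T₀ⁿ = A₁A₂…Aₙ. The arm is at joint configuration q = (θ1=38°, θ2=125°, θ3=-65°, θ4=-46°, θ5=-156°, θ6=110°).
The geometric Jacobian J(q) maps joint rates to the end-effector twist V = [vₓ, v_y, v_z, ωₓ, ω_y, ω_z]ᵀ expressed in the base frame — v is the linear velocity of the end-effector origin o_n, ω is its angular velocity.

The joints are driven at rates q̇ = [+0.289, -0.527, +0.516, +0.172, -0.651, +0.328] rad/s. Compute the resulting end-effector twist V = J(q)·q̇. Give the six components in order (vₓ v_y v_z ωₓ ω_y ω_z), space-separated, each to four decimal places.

0.0498 0.3199 0.2086 0.5097 -0.1863 -0.3104

o_n = [1.3661, -0.2828, 1.5729]
J₁: ẑ×o_n = [0.2828, 1.3661, -0.0000], ω = ẑ
J2: z=[0.6157, -0.7880, 0.0000] o=[0.5201, 0.4063, 0.0000] → [-1.2395, -0.9684, 0.2424, 0.6157, -0.7880, 0.0000]
J3: z=[0.6157, -0.7880, 0.0000] o=[0.1901, 0.1486, 0.5980] → [-0.7683, -0.6002, 0.6611, 0.6157, -0.7880, 0.0000]
J4: z=[0.6157, -0.7880, 0.0000] o=[0.5475, 0.1866, 1.1263] → [-0.3520, -0.2750, 0.3561, 0.6157, -0.7880, 0.0000]
J5: z=[-0.1906, -0.1489, 0.9703] o=[1.0274, 0.1555, 1.2158] → [0.3721, 0.3967, 0.1340, -0.1906, -0.1489, 0.9703]
J6: z=[0.8734, -0.4769, 0.0984] o=[0.8545, -0.0776, 1.6201] → [0.0427, 0.0916, 0.0647, 0.8734, -0.4769, 0.0984]
V = J·q̇ = [0.0498, 0.3199, 0.2086, 0.5097, -0.1863, -0.3104]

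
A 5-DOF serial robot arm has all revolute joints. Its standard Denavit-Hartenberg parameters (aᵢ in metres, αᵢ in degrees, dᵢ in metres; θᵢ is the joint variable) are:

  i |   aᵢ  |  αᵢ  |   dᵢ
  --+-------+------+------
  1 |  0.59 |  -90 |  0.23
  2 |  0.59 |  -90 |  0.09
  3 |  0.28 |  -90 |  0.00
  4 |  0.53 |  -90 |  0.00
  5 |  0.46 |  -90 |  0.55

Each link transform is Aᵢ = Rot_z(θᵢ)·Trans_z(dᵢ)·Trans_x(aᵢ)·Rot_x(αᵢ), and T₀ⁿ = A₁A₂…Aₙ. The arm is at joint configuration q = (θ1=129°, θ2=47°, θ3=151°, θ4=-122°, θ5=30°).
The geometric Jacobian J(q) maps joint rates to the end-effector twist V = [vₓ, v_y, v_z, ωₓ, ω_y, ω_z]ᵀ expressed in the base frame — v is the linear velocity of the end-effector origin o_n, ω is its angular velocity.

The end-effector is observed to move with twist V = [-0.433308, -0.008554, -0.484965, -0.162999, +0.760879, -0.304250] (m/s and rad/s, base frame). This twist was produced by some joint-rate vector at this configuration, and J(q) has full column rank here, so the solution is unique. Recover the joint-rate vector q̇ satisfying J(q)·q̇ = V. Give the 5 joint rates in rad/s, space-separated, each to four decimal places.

-0.3050 0.1210 -0.3930 -0.6430 -0.2170

o_n = [0.1019, 0.2468, -0.8560]
J₁: ẑ×o_n = [-0.2468, 0.1019, 0.0000], ω = ẑ
J2: z=[-0.7771, -0.6293, 0.0000] o=[-0.3713, 0.4585, 0.2300] → [0.6834, -0.8440, 0.4623, -0.7771, -0.6293, 0.0000]
J3: z=[0.4603, -0.5684, -0.6820] o=[-0.6945, 0.7146, -0.2015] → [0.0530, -0.2419, 0.2373, 0.4603, -0.5684, -0.6820]
J4: z=[-0.4716, -0.8074, 0.3546] o=[-0.4839, 0.6702, -0.0224] → [0.8231, -0.1855, 0.6726, -0.4716, -0.8074, 0.3546]
J5: z=[0.8818, -0.4356, 0.1811] o=[-0.4882, 0.4593, -0.5086] → [0.1898, 0.4132, 0.0697, 0.8818, -0.4356, 0.1811]
q̇ = J⁺·V = [-0.3050, 0.1210, -0.3930, -0.6430, -0.2170]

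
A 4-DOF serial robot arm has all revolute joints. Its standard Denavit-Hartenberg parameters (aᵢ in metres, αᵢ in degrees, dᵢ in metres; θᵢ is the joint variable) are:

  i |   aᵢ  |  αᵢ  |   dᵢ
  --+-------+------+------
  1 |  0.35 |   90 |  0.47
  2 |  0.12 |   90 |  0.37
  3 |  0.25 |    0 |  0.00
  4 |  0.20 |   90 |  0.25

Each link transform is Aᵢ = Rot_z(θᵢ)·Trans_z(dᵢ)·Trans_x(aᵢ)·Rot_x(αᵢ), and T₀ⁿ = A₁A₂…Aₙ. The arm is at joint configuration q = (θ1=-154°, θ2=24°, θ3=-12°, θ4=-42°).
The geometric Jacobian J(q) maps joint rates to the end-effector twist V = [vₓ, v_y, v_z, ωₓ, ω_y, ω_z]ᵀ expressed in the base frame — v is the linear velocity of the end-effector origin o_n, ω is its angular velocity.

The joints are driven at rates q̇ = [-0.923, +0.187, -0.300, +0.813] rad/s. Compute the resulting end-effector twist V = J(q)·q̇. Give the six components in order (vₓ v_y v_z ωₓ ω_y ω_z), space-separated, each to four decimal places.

-0.2864 0.7619 0.1288 -0.2695 0.0766 -1.3916

o_n = [-0.8703, -0.2507, 0.4377]
J₁: ẑ×o_n = [0.2507, -0.8703, 0.0000], ω = ẑ
J2: z=[-0.4384, 0.8988, 0.0000] o=[-0.3146, -0.1534, 0.4700] → [-0.0290, -0.0142, 0.5421, -0.4384, 0.8988, 0.0000]
J3: z=[-0.3656, -0.1783, -0.9135] o=[-0.5753, 0.1311, 0.5188] → [-0.3343, 0.2398, 0.0870, -0.3656, -0.1783, -0.9135]
J4: z=[-0.3656, -0.1783, -0.9135] o=[-0.7533, -0.0136, 0.6183] → [-0.1844, 0.0409, 0.0658, -0.3656, -0.1783, -0.9135]
V = J·q̇ = [-0.2864, 0.7619, 0.1288, -0.2695, 0.0766, -1.3916]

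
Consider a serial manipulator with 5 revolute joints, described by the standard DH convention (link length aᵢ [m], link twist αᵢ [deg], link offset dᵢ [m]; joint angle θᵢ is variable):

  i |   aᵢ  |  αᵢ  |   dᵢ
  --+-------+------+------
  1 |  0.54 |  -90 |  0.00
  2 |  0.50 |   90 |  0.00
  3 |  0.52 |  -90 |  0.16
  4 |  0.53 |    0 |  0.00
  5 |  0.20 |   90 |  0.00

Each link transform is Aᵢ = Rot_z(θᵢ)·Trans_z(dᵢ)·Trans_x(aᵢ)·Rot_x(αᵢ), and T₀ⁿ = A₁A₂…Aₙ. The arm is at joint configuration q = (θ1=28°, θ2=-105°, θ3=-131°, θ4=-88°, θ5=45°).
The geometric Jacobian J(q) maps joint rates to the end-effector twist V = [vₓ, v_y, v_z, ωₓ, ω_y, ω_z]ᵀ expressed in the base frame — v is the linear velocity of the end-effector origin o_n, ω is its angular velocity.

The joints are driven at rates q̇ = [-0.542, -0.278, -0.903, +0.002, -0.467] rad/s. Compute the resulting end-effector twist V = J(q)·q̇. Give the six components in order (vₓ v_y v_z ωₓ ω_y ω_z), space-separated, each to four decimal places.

o_n = [0.0033, -0.5836, -0.1648]
J₁: ẑ×o_n = [0.5836, 0.0033, -0.0000], ω = ẑ
J2: z=[-0.4695, 0.8829, 0.0000] o=[0.4768, 0.2535, 0.0000] → [-0.1455, -0.0774, 0.8111, -0.4695, 0.8829, 0.0000]
J3: z=[-0.8529, -0.4535, -0.2588] o=[0.3625, 0.1928, 0.4830] → [0.0928, -0.4595, 0.4992, -0.8529, -0.4535, -0.2588]
J4: z=[0.1355, -0.6710, 0.7290] o=[0.4883, -0.1849, 0.1120] → [0.4764, -0.3160, -0.3795, 0.1355, -0.6710, 0.7290]
J5: z=[0.1355, -0.6710, 0.7290] o=[0.0459, -0.4359, -0.0368] → [0.1935, -0.0137, -0.0486, 0.1355, -0.6710, 0.7290]
V = J·q̇ = [-0.4491, 0.4404, -0.6543, 0.8376, 0.4760, -0.6473]

-0.4491 0.4404 -0.6543 0.8376 0.4760 -0.6473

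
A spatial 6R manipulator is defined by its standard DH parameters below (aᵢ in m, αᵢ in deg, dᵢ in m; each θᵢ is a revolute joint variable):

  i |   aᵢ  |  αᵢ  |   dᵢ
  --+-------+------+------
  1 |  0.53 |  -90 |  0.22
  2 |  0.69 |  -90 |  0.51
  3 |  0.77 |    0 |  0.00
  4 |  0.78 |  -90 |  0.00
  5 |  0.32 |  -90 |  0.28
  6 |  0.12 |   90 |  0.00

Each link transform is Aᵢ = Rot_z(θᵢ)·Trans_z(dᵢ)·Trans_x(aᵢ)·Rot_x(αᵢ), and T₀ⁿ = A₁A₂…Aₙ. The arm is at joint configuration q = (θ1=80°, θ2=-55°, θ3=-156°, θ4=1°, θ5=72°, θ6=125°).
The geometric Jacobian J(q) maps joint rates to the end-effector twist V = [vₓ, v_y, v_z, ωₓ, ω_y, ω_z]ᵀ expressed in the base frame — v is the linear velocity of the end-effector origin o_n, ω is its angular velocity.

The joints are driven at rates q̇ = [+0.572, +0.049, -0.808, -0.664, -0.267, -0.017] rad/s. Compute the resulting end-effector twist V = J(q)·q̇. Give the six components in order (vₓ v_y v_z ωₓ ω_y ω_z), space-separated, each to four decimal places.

1.3482 -1.6619 -0.8724 -0.0380 -1.2876 1.3089

o_n = [-1.3428, 0.1605, -0.2278]
J₁: ẑ×o_n = [-0.1605, -1.3428, 0.0000], ω = ẑ
J2: z=[-0.9848, 0.1736, 0.0000] o=[0.0920, 0.5219, 0.2200] → [-0.0778, -0.4410, 0.6052, -0.9848, 0.1736, 0.0000]
J3: z=[0.1422, 0.8067, -0.5736] o=[-0.3415, 1.0003, 0.7852] → [-1.2989, 0.7184, 0.6883, 0.1422, 0.8067, -0.5736]
J4: z=[0.1422, 0.8067, -0.5736] o=[-0.7200, 0.6573, 0.2090] → [-0.6373, 0.4194, 0.4318, 0.1422, 0.8067, -0.5736]
J5: z=[-0.8504, 0.3961, 0.3462] o=[-1.1150, 0.3152, -0.3701] → [0.1099, 0.0421, 0.2219, -0.8504, 0.3961, 0.3462]
J6: z=[0.4377, 0.1678, 0.8833] o=[-1.4465, 0.1373, -0.1720] → [-0.0299, 0.1160, -0.0072, 0.4377, 0.1678, 0.8833]
V = J·q̇ = [1.3482, -1.6619, -0.8724, -0.0380, -1.2876, 1.3089]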